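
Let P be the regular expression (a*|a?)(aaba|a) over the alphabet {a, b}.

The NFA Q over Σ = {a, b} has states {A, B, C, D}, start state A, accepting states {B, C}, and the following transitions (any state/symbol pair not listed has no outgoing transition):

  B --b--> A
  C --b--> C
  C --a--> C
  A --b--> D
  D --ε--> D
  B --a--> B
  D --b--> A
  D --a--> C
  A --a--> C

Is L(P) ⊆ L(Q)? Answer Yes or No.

Yes

Converting the expression P to a DFA (subset construction, then merging equivalent states) gives the minimal DFA with states {p0, p1, p2, p3, p4, p5}, start state p0, accepting states {p1, p3, p5} and transitions p0: a→p1, b→p2; p1: a→p3, b→p2; p2: a→p2, b→p2; p3: a→p3, b→p4; p4: a→p5, b→p2; p5: a→p2, b→p2.
Exploring the product automaton P × Q from the start pair (p0, A), following both machines on each input symbol, reaches 8 state pairs: (p0, A), (p1, C), (p2, D), (p3, C), (p2, C), (p2, A), (p4, C), (p5, C).
P accepts in {p1, p3, p5} and Q accepts in {B, C}. The reachable pairs whose P-component is accepting are (p1, C), (p3, C), (p5, C); in each of them the Q-component is accepting too, so the product for L(P) \ L(Q) (P-component accepting, Q-component rejecting) has no reachable accepting pair and the difference is empty.
Hence every string in L(P) is also in L(Q).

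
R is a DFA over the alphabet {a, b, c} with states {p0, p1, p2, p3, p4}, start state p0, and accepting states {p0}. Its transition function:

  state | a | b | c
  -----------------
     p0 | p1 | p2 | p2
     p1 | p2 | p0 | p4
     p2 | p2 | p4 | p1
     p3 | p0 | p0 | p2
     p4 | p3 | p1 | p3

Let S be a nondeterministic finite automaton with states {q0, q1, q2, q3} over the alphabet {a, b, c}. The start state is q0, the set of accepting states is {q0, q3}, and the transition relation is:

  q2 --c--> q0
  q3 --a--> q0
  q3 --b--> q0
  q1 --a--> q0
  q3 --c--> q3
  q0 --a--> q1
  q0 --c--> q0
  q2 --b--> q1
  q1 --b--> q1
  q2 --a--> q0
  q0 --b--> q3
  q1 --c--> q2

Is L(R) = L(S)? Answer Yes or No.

The string ab is accepted by R but rejected by S.
So L(R) ≠ L(S).

No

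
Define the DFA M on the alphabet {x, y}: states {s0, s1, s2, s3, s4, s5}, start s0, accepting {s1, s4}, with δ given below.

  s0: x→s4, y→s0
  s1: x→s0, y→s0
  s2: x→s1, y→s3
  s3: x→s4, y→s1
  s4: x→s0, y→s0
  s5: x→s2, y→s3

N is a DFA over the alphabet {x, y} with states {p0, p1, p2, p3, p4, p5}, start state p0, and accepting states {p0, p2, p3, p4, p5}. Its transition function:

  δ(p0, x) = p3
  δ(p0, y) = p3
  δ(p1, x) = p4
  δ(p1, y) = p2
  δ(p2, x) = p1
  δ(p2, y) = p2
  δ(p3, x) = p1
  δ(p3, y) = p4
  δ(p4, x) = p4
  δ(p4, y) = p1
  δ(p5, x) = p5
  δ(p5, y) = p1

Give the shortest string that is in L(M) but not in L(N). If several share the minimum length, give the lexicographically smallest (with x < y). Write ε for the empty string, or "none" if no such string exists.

The string yx is accepted by M but not by N.
No shorter string lies in the difference, and yx is the lexicographically first length-2 string in L(M) \ L(N).

yx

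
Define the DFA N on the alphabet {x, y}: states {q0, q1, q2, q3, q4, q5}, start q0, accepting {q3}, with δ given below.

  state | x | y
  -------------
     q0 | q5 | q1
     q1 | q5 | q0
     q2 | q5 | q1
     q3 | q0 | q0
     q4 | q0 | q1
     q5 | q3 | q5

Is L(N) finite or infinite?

State q0 is reachable from the start and can reach an accepting state, and it lies on the cycle q0 → q1 → q0.
Traversing that cycle any number of times yields accepted strings of unbounded length, so the language is infinite.

infinite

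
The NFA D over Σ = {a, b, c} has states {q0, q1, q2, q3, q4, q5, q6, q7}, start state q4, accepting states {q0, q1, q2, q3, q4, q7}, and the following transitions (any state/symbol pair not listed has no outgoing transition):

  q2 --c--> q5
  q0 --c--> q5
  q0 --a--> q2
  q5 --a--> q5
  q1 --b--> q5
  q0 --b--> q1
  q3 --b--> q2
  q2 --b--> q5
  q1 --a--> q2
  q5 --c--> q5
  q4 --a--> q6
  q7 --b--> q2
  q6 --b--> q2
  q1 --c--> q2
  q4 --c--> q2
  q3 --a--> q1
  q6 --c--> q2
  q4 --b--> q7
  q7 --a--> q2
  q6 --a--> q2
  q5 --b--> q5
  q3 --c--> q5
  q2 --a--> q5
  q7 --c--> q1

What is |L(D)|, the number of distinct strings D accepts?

11

The useful subgraph on states {q1, q2, q4, q6, q7} is acyclic, so L(D) is finite; the longest accepting path visits 4 useful states, giving maximum string length 3.
Counting accepting paths from q4 by length: 1 of length 0, 2 of length 1, 6 of length 2, 2 of length 3. Total 11.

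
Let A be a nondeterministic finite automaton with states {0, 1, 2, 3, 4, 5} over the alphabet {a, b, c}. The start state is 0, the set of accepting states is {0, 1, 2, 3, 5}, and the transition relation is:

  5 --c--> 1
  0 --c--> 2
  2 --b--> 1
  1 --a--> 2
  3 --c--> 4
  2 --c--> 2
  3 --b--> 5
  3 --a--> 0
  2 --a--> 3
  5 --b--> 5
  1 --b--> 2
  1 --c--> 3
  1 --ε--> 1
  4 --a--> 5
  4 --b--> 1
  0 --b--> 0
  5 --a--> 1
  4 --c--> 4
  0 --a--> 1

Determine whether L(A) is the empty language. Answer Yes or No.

The empty string ε is accepted: the run 0 ends in the accepting state 0.
Since at least one string is accepted, L(A) is not empty.

No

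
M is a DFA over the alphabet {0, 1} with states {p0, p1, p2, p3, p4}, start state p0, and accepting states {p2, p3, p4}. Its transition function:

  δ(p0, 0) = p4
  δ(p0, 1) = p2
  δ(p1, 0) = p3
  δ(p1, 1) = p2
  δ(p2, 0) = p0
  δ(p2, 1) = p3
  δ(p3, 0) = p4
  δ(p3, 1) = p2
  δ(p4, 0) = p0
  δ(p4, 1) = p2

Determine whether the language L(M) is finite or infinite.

infinite

State p0 is reachable from the start and can reach an accepting state, and it lies on the cycle p0 → p2 → p0.
Traversing that cycle any number of times yields accepted strings of unbounded length, so the language is infinite.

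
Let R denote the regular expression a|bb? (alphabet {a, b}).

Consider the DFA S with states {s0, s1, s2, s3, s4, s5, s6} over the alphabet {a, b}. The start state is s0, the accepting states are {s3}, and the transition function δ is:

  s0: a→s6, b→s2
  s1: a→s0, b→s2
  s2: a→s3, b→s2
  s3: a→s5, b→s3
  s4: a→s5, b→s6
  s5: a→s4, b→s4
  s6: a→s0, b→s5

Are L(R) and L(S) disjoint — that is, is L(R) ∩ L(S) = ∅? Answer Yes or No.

Yes

Converting the expression R to a DFA (subset construction, then merging equivalent states) gives the minimal DFA with states {r0, r1, r2, r3}, start state r0, accepting states {r1, r2} and transitions r0: a→r1, b→r2; r1: a→r3, b→r3; r2: a→r3, b→r1; r3: a→r3, b→r3.
Exploring the product automaton R × S from the start pair (r0, s0), following both machines on each input symbol, reaches 10 state pairs: (r0, s0), (r1, s6), (r2, s2), (r3, s0), (r3, s5), (r3, s3), (r1, s2), (r3, s6), (r3, s2), (r3, s4).
R accepts in {r1, r2} and S accepts in {s3}; no reachable pair has both components accepting, so no string drives both machines to acceptance simultaneously and L(R) ∩ L(S) = ∅.
So no string is accepted by both, and the intersection is empty.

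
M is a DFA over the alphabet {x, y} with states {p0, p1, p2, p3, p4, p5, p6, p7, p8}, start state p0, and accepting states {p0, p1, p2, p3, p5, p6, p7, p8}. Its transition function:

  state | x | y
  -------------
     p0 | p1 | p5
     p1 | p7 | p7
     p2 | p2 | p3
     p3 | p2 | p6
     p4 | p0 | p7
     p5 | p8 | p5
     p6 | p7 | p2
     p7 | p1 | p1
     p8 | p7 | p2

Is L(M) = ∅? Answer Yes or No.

No

The empty string ε is accepted: the run p0 ends in the accepting state p0.
Since at least one string is accepted, L(M) is not empty.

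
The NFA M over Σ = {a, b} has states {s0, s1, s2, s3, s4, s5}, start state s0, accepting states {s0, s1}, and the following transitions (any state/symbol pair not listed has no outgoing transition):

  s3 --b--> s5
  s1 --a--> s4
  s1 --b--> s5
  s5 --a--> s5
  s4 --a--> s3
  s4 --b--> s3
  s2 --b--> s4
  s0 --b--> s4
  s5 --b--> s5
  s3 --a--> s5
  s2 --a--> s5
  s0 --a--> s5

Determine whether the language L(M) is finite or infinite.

The useful states (reachable from s0 and able to reach an accepting state) are {s0}.
Restricted to these states the transition graph has no cycle, so every accepting path has bounded length and L is finite.

finite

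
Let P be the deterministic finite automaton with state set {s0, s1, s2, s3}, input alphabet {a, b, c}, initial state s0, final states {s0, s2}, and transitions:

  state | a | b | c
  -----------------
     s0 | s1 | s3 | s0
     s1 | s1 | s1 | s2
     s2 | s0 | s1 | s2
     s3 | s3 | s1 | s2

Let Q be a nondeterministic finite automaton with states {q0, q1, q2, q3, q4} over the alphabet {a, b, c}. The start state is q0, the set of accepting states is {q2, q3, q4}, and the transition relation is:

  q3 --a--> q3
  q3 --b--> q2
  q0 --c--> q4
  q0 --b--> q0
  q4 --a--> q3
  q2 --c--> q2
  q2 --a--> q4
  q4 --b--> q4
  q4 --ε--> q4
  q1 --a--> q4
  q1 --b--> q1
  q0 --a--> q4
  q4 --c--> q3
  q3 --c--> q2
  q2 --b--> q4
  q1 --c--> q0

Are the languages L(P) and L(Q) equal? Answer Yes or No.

No

The empty string ε is accepted by P but rejected by Q.
So L(P) ≠ L(Q).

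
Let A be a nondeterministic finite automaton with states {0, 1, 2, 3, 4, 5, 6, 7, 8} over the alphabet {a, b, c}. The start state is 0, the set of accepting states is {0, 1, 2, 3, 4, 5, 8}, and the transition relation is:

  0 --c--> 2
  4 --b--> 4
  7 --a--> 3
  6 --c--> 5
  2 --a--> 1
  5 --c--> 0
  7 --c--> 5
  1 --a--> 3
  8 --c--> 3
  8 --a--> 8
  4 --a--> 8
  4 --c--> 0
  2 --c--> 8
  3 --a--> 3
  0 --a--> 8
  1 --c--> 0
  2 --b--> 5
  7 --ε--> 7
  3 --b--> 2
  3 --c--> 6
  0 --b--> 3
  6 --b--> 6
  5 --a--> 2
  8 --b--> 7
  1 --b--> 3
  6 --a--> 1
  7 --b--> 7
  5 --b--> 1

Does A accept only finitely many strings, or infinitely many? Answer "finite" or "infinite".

State 8 is reachable from the start and can reach an accepting state, and it lies on the cycle 8 → 8.
Traversing that cycle any number of times yields accepted strings of unbounded length, so the language is infinite.

infinite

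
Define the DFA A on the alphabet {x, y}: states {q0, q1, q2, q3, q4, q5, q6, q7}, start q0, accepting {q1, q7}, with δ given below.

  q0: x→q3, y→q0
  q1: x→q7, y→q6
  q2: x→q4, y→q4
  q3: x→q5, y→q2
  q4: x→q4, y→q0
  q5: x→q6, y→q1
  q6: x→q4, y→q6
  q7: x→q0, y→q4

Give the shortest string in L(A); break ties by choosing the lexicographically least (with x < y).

xxy

A breadth-first search from q0 reaches an accepting state first via the path q0 → q3 → q5 → q1 on input xxy.
No string of length < 3 is accepted (BFS exhausts all shorter strings without reaching an accepting state), and xxy is the lexicographically least accepting string of length 3.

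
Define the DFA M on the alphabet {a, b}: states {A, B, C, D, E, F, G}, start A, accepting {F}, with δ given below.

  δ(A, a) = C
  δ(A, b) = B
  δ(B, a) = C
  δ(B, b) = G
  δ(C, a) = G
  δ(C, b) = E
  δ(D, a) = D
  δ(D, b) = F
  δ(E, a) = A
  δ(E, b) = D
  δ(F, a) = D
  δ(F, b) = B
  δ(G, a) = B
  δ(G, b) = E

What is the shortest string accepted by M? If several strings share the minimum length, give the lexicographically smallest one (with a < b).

A breadth-first search from A reaches an accepting state first via the path A → C → E → D → F on input abbb.
No string of length < 4 is accepted (BFS exhausts all shorter strings without reaching an accepting state), and abbb is the lexicographically least accepting string of length 4.

abbb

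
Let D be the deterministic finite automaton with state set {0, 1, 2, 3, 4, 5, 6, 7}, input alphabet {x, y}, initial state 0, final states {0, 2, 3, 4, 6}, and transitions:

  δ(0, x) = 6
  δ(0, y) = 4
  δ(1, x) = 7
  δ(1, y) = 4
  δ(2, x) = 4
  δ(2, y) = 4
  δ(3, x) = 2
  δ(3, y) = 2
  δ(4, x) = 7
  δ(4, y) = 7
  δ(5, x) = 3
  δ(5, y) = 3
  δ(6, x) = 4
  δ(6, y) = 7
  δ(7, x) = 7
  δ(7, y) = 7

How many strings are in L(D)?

4

The useful subgraph on states {0, 4, 6} is acyclic, so L(D) is finite; the longest accepting path visits 3 useful states, giving maximum string length 2.
Counting accepting paths from 0 by length: 1 of length 0, 2 of length 1, 1 of length 2. Total 4.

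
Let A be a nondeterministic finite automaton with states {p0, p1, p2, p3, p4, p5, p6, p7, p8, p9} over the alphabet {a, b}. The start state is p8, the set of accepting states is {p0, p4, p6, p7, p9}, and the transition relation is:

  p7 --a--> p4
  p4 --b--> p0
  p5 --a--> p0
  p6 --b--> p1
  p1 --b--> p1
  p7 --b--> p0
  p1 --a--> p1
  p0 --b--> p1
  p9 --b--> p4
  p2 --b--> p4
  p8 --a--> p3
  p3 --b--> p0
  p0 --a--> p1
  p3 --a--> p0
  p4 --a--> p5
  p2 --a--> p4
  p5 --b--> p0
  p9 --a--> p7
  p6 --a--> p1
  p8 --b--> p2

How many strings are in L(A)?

10

The useful subgraph on states {p0, p2, p3, p4, p5, p8} is acyclic, so L(A) is finite; the longest accepting path visits 5 useful states, giving maximum string length 4.
Counting accepting paths from p8 by length: 4 of length 2, 2 of length 3, 4 of length 4. Total 10.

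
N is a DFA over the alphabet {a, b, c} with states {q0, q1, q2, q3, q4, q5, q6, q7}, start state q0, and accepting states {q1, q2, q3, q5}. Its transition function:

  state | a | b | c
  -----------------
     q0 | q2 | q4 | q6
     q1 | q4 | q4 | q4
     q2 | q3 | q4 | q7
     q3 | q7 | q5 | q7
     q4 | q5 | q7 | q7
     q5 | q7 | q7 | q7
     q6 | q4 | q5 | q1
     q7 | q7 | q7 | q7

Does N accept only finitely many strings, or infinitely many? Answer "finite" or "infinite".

finite

The useful states (reachable from q0 and able to reach an accepting state) are {q0, q1, q2, q3, q4, q5, q6}.
Restricted to these states the transition graph has no cycle, so every accepting path has bounded length and L is finite.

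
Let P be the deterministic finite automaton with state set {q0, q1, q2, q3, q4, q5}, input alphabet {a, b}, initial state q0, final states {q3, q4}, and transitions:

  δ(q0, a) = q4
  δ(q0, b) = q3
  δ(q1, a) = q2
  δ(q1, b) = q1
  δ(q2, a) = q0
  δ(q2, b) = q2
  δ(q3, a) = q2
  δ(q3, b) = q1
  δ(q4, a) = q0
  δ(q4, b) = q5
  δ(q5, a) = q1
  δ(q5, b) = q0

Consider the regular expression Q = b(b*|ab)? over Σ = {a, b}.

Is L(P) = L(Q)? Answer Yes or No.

The string a is accepted by P but rejected by Q.
So L(P) ≠ L(Q).

No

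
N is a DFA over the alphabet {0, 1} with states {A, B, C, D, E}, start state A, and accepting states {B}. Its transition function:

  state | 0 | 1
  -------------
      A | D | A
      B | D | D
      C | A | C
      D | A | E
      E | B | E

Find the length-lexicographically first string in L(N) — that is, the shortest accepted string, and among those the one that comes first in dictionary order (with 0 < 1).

A breadth-first search from A reaches an accepting state first via the path A → D → E → B on input 010.
No string of length < 3 is accepted (BFS exhausts all shorter strings without reaching an accepting state), and 010 is the lexicographically least accepting string of length 3.

010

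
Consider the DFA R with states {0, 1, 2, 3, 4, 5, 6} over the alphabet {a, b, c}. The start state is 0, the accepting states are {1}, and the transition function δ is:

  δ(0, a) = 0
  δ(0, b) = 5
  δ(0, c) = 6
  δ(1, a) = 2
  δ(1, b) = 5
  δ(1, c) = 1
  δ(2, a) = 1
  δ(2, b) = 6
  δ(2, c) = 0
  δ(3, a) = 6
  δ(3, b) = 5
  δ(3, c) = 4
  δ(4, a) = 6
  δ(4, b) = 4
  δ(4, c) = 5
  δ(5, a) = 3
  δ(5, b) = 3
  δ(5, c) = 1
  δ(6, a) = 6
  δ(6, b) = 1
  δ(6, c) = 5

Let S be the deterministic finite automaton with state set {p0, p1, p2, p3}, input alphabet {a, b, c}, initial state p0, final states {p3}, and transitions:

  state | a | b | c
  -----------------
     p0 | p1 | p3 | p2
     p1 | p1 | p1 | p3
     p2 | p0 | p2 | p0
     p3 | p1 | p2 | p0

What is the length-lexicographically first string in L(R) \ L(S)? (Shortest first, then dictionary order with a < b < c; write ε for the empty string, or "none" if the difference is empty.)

The string bc is accepted by R but not by S.
No shorter string lies in the difference, and bc is the lexicographically first length-2 string in L(R) \ L(S).

bc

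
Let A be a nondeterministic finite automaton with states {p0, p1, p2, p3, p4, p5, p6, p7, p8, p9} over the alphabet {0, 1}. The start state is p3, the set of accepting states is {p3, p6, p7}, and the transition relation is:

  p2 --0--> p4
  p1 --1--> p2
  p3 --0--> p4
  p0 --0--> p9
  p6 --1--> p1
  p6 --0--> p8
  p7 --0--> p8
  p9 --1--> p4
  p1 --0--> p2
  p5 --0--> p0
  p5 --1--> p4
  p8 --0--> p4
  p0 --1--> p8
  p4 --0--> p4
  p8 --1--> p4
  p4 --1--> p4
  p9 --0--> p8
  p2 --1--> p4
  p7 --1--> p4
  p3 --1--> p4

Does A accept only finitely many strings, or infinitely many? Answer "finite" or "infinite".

The useful states (reachable from p3 and able to reach an accepting state) are {p3}.
Restricted to these states the transition graph has no cycle, so every accepting path has bounded length and L is finite.

finite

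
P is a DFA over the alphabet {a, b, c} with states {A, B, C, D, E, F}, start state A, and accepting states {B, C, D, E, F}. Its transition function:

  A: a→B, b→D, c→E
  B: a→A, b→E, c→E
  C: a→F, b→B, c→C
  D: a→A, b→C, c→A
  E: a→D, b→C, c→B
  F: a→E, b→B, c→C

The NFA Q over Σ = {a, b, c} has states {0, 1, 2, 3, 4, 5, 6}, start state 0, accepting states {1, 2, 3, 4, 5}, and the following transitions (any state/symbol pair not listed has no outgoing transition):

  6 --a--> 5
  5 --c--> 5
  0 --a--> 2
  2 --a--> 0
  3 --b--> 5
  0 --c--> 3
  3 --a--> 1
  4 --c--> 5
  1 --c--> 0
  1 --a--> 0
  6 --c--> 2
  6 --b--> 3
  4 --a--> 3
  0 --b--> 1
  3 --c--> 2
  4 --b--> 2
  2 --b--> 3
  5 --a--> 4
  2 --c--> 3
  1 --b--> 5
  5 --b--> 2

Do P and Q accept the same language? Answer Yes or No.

Yes

Exploring the product automaton P × Q from the start pair (A, 0), following both machines on each input symbol, reaches 6 state pairs: (A, 0), (B, 2), (D, 1), (E, 3), (C, 5), (F, 4).
P accepts in {B, C, D, E, F} and Q accepts in {1, 2, 3, 4, 5}. In every reachable pair the two components are either both accepting — (B, 2), (D, 1), (E, 3), (C, 5), (F, 4) — or both non-accepting, so no string is accepted by exactly one of the machines: L(P) \ L(Q) and L(Q) \ L(P) are both empty.
Hence every string is accepted by P iff it is accepted by Q, and the two languages coincide.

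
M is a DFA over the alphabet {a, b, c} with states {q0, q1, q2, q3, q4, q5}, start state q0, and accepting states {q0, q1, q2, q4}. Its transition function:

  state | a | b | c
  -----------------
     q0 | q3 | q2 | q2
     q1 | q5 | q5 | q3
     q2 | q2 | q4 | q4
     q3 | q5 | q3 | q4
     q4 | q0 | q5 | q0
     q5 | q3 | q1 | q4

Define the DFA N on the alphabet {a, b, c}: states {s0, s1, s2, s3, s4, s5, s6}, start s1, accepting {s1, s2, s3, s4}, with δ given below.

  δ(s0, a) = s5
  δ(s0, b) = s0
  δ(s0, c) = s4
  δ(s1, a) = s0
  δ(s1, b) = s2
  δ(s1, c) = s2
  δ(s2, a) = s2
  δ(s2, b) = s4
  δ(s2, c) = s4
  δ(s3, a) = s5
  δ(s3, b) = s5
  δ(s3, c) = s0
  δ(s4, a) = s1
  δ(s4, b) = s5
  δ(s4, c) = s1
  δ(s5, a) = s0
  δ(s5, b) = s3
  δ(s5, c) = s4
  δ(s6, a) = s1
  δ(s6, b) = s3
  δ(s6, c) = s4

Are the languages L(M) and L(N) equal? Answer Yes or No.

Yes

Exploring the product automaton M × N from the start pair (q0, s1), following both machines on each input symbol, reaches 6 state pairs: (q0, s1), (q3, s0), (q2, s2), (q5, s5), (q4, s4), (q1, s3).
M accepts in {q0, q1, q2, q4} and N accepts in {s1, s2, s3, s4}. In every reachable pair the two components are either both accepting — (q0, s1), (q2, s2), (q4, s4), (q1, s3) — or both non-accepting, so no string is accepted by exactly one of the machines: L(M) \ L(N) and L(N) \ L(M) are both empty.
Hence every string is accepted by M iff it is accepted by N, and the two languages coincide.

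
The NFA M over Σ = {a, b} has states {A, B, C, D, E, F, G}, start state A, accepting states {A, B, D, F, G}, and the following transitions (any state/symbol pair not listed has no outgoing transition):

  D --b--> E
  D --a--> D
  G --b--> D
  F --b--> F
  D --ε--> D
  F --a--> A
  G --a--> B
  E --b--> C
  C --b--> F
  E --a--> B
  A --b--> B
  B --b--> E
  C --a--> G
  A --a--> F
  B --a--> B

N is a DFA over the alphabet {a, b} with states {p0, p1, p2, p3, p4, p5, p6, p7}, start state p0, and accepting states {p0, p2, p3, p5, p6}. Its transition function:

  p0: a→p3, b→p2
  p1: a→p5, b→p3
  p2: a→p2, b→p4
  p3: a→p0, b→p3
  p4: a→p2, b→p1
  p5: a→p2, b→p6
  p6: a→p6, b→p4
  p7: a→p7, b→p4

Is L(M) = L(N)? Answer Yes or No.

Exploring the product automaton M × N from the start pair (A, p0), following both machines on each input symbol, reaches 7 state pairs: (A, p0), (F, p3), (B, p2), (E, p4), (C, p1), (G, p5), (D, p6).
M accepts in {A, B, D, F, G} and N accepts in {p0, p2, p3, p5, p6}. In every reachable pair the two components are either both accepting — (A, p0), (F, p3), (B, p2), (G, p5), (D, p6) — or both non-accepting, so no string is accepted by exactly one of the machines: L(M) \ L(N) and L(N) \ L(M) are both empty.
Hence every string is accepted by M iff it is accepted by N, and the two languages coincide.

Yes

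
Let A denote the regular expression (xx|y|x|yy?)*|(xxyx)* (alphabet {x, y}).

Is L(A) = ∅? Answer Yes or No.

No

The empty string ε matches the expression, so it belongs to L(A).
Since L(A) contains at least one string, it is not empty.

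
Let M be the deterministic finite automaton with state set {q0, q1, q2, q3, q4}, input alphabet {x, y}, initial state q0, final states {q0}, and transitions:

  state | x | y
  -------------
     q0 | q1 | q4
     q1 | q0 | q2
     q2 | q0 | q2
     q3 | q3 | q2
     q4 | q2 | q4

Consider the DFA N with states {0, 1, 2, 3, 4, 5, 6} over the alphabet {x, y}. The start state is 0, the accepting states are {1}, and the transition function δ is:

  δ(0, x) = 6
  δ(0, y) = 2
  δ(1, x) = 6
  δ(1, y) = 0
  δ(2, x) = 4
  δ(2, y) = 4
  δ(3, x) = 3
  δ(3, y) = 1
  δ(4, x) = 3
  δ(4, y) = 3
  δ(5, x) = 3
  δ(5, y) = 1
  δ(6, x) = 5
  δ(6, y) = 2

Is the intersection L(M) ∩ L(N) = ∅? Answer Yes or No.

Exploring the product automaton M × N from the start pair (q0, 0), following both machines on each input symbol, reaches 19 state pairs: (q0, 0), (q1, 6), (q4, 2), (q0, 5), (q2, 2), (q2, 4), (q4, 4), (q1, 3), (q4, 1), (q0, 4), (q0, 3), (q2, 3), (q4, 3), (q2, 1), (q2, 6), (q4, 0), (q0, 6), (q2, 0), (q1, 5).
M accepts in {q0} and N accepts in {1}; no reachable pair has both components accepting, so no string drives both machines to acceptance simultaneously and L(M) ∩ L(N) = ∅.
So no string is accepted by both, and the intersection is empty.

Yes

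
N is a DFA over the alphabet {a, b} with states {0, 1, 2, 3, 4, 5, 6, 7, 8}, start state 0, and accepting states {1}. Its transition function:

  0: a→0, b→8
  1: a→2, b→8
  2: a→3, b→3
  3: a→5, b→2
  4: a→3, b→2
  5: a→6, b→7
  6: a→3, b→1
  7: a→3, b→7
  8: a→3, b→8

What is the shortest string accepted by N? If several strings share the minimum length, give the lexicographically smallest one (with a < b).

baaab

A breadth-first search from 0 reaches an accepting state first via the path 0 → 8 → 3 → 5 → 6 → 1 on input baaab.
No string of length < 5 is accepted (BFS exhausts all shorter strings without reaching an accepting state), and baaab is the lexicographically least accepting string of length 5.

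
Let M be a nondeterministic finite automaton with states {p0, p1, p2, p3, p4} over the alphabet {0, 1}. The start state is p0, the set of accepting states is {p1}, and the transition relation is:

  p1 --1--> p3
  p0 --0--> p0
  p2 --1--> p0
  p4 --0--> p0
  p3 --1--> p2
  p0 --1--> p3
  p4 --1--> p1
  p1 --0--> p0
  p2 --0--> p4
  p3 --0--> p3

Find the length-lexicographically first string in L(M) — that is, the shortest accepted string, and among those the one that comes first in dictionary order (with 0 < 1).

1101

A breadth-first search from p0 reaches an accepting state first via the path p0 → p3 → p2 → p4 → p1 on input 1101.
No string of length < 4 is accepted (BFS exhausts all shorter strings without reaching an accepting state), and 1101 is the lexicographically least accepting string of length 4.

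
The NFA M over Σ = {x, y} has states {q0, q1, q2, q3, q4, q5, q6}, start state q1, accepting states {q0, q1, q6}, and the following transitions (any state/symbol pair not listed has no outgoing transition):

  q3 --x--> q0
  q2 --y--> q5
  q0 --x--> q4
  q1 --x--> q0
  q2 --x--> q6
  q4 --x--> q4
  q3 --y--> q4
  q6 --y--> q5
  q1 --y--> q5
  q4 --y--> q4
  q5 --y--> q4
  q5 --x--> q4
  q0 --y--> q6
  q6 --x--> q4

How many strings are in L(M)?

3

The useful subgraph on states {q0, q1, q6} is acyclic, so L(M) is finite; the longest accepting path visits 3 useful states, giving maximum string length 2.
Counting accepting paths from q1 by length: 1 of length 0, 1 of length 1, 1 of length 2. Total 3.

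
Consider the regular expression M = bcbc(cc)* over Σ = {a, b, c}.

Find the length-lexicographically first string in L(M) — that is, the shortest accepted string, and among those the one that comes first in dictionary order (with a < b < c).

By inspection of the expression, no string of length less than 4 matches, and bcbc is the lexicographically first match of length 4.

bcbc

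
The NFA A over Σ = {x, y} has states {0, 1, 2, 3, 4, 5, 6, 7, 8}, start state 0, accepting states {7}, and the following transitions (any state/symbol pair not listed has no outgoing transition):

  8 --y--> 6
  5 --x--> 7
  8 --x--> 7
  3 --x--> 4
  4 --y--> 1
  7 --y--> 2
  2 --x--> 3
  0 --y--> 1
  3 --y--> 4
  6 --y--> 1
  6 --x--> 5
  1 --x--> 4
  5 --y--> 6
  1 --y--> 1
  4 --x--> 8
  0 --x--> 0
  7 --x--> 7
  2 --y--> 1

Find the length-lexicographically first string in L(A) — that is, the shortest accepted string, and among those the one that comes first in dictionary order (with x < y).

A breadth-first search from 0 reaches an accepting state first via the path 0 → 1 → 4 → 8 → 7 on input yxxx.
No string of length < 4 is accepted (BFS exhausts all shorter strings without reaching an accepting state), and yxxx is the lexicographically least accepting string of length 4.

yxxx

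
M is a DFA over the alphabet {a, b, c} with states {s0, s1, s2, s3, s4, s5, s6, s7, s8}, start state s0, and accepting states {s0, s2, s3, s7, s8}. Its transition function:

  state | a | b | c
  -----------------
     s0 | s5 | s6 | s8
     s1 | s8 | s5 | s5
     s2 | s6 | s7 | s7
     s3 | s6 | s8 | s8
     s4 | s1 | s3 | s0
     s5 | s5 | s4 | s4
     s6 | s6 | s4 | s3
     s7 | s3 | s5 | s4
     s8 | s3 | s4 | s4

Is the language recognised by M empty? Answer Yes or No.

The empty string ε is accepted: the run s0 ends in the accepting state s0.
Since at least one string is accepted, L(M) is not empty.

No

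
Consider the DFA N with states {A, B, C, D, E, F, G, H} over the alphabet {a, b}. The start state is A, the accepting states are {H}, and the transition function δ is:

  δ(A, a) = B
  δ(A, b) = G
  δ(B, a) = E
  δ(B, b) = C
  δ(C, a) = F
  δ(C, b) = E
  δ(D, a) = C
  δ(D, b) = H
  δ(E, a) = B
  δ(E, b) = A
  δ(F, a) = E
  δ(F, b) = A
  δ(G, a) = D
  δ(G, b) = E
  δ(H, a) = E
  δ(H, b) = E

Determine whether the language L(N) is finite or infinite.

infinite

State A is reachable from the start and can reach an accepting state, and it lies on the cycle A → B → C → E → A.
Traversing that cycle any number of times yields accepted strings of unbounded length, so the language is infinite.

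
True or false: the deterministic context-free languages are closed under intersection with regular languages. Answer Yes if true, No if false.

Run the DPDA and a DFA for the regular language in lock-step (product of the two finite controls, one shared stack, the DFA component advancing only on genuine input moves); the result is still deterministic and accepts when both components accept.
So the deterministic context-free languages are closed under intersection with a regular language.

Yes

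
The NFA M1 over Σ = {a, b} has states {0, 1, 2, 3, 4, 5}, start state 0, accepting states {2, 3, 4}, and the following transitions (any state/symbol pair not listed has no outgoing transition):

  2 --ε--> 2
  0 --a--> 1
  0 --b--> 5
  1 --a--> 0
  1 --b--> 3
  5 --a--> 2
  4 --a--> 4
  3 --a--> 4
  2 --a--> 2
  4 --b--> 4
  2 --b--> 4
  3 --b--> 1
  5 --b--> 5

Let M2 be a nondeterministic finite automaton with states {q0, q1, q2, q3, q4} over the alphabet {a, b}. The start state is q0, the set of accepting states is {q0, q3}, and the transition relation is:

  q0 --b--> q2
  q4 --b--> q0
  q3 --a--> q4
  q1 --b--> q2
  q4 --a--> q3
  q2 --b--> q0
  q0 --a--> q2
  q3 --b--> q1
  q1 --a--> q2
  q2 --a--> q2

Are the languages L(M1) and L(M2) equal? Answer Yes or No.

No

The string ba is accepted by M1 but rejected by M2.
So L(M1) ≠ L(M2).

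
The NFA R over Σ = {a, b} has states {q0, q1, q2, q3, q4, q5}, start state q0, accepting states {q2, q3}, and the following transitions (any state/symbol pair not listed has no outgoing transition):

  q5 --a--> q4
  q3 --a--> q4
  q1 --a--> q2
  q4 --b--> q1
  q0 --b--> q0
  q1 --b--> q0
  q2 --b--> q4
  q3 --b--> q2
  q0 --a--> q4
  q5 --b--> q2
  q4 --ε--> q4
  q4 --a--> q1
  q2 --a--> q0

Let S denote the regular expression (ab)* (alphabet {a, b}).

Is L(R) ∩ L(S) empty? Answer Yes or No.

Converting the expression S to a DFA (subset construction, then merging equivalent states) gives the minimal DFA with states {s0, s1, s2}, start state s0, accepting states {s0} and transitions s0: a→s1, b→s2; s1: a→s2, b→s0; s2: a→s2, b→s2.
Exploring the product automaton R × S from the start pair (q0, s0), following both machines on each input symbol, reaches 10 state pairs: (q0, s0), (q4, s1), (q0, s2), (q1, s2), (q1, s0), (q4, s2), (q2, s2), (q2, s1), (q4, s0), (q1, s1).
R accepts in {q2, q3} and S accepts in {s0}; no reachable pair has both components accepting, so no string drives both machines to acceptance simultaneously and L(R) ∩ L(S) = ∅.
So no string is accepted by both, and the intersection is empty.

Yes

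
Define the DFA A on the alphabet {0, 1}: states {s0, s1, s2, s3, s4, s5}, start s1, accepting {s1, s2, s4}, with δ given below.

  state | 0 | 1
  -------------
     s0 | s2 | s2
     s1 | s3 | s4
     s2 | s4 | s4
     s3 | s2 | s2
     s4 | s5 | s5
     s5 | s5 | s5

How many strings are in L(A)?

The useful subgraph on states {s1, s2, s3, s4} is acyclic, so L(A) is finite; the longest accepting path visits 4 useful states, giving maximum string length 3.
Counting accepting paths from s1 by length: 1 of length 0, 1 of length 1, 2 of length 2, 4 of length 3. Total 8.

8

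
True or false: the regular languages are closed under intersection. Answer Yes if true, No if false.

Yes

Run DFAs for L₁ and L₂ in parallel: the product automaton with state set Q₁ × Q₂, start (q₁, q₂) and accepting set F₁ × F₂ recognises L₁ ∩ L₂.
So the regular languages are closed under intersection.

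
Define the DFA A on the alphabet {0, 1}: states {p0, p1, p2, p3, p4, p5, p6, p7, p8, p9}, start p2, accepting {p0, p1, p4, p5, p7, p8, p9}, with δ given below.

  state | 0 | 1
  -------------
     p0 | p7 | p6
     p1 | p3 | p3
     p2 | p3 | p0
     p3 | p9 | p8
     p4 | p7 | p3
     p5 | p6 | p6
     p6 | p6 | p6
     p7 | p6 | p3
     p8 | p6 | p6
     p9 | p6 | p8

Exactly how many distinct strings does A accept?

8

The useful subgraph on states {p0, p2, p3, p7, p8, p9} is acyclic, so L(A) is finite; the longest accepting path visits 6 useful states, giving maximum string length 5.
Counting accepting paths from p2 by length: 1 of length 1, 3 of length 2, 1 of length 3, 2 of length 4, 1 of length 5. Total 8.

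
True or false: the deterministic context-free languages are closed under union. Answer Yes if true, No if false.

No

{aⁿbⁿ : n≥0} and {aⁿb²ⁿ : n≥0} are each accepted by a deterministic PDA (push the a's; pop one per b, respectively one per two b's), but their union U is not. Suppose a DPDA M accepted U. Being deterministic, M has a single run on aⁿb²ⁿ, and since aⁿbⁿ ∈ U that run passes through an accepting configuration right after consuming the prefix aⁿbⁿ and then goes on to accept again after n more b's. Build an ordinary (nondeterministic) PDA M′ that simulates M on a's and b's and, at any moment when M is in an accepting state, may switch to a second mode in which it reads only c's, feeding each c to M as a b; M′ accepts when M does. Then M′ accepts aⁱbʲcᵏ (k≥1) exactly when both aⁱbʲ ∈ U and aⁱbʲ⁺ᵏ ∈ U, and checking the four cases (i=j or j=2i, combined with j+k=i or j+k=2i) leaves only i=j=k: so L(M′) ∩ a*b*c⁺ = {aⁿbⁿcⁿ : n≥1} would be context-free, which it is not (pumping lemma) — contradiction. (The union is an unambiguous CFL; it is determinism, not unambiguity, that fails.)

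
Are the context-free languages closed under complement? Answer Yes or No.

No

CFLs are closed under union, so if they were also closed under complement they would be closed under intersection by De Morgan (L₁ ∩ L₂ is the complement of the union of the complements). But {aⁿbⁿcᵐ} ∩ {aᵐbⁿcⁿ} = {aⁿbⁿcⁿ} is not context-free although both operands are.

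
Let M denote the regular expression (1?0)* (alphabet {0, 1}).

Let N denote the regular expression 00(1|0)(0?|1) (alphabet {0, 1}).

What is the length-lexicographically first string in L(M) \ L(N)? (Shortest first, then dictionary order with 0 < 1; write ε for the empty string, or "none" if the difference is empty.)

ε

The empty string ε is accepted by M but not by N.
Since ε is the unique shortest string, it is the required witness.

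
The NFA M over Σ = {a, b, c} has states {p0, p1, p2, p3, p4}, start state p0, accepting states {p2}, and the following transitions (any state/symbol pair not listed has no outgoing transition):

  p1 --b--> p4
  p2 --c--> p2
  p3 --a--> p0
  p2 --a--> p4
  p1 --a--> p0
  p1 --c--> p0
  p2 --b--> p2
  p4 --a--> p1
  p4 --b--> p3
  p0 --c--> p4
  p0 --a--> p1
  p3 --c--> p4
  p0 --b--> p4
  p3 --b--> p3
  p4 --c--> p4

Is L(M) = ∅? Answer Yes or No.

The states reachable from the start state are {p0, p1, p3, p4}.
None of the accepting states {p2} is reachable, so no string is accepted and L(M) = ∅.

Yes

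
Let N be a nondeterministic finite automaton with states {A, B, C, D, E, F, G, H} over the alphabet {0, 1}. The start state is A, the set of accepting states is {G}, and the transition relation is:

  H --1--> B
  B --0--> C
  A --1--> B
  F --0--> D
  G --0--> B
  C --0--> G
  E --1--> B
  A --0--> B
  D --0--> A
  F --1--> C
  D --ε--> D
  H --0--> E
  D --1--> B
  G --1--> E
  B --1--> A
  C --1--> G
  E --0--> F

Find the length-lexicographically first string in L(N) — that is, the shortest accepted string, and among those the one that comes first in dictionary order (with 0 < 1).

A breadth-first search from A reaches an accepting state first via the path A → B → C → G on input 000.
No string of length < 3 is accepted (BFS exhausts all shorter strings without reaching an accepting state), and 000 is the lexicographically least accepting string of length 3.

000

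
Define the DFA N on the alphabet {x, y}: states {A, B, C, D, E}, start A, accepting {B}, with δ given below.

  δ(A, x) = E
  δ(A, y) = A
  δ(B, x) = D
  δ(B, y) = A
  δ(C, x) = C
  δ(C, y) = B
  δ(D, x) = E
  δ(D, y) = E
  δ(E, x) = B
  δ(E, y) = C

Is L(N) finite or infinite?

State A is reachable from the start and can reach an accepting state, and it lies on the cycle A → A.
Traversing that cycle any number of times yields accepted strings of unbounded length, so the language is infinite.

infinite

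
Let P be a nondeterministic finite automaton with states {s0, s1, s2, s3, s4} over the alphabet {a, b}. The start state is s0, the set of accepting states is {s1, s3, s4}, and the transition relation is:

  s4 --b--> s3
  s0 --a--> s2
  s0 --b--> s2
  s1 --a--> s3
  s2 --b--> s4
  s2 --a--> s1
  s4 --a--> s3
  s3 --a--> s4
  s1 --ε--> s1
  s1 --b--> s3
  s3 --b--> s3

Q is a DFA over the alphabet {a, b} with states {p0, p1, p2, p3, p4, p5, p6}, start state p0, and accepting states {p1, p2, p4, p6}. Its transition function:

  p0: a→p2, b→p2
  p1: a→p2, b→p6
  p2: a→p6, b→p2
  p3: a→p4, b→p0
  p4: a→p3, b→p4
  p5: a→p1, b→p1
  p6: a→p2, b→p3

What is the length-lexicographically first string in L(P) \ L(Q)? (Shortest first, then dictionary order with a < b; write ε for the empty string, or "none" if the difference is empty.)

The string aab is accepted by P but not by Q.
No shorter string lies in the difference, and aab is the lexicographically first length-3 string in L(P) \ L(Q).

aab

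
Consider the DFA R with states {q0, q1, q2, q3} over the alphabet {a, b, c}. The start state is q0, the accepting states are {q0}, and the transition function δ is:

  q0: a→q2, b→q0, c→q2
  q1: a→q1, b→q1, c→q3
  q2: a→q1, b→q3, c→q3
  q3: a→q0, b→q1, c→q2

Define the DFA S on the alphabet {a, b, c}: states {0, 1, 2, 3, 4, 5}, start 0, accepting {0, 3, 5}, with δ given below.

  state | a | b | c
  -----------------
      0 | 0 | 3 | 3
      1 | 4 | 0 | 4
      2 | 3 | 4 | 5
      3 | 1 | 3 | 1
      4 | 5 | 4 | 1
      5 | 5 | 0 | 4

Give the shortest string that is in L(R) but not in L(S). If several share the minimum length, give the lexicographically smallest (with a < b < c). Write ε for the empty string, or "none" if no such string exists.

aba

The string aba is accepted by R but not by S.
No shorter string lies in the difference, and aba is the lexicographically first length-3 string in L(R) \ L(S).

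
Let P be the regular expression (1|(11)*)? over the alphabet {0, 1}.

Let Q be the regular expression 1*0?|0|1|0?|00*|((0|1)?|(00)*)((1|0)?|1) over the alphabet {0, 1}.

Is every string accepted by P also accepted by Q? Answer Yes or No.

Converting the expression P to a DFA (subset construction, then merging equivalent states) gives the minimal DFA with states {p0, p1, p2, p3, p4}, start state p0, accepting states {p0, p2, p3} and transitions p0: 0→p1, 1→p2; p1: 0→p1, 1→p1; p2: 0→p1, 1→p3; p3: 0→p1, 1→p4; p4: 0→p1, 1→p3.
Converting the expression Q to a DFA (subset construction, then merging equivalent states) gives the minimal DFA with states {q0, q1, q2, q3, q4, q5, q6}, start state q0, accepting states {q0, q1, q2, q3, q4, q5} and transitions q0: 0→q1, 1→q2; q1: 0→q3, 1→q4; q2: 0→q4, 1→q2; q3: 0→q5, 1→q4; q4: 0→q6, 1→q6; q5: 0→q3, 1→q6; q6: 0→q6, 1→q6.
Exploring the product automaton P × Q from the start pair (p0, q0), following both machines on each input symbol, reaches 9 state pairs: (p0, q0), (p1, q1), (p2, q2), (p1, q3), (p1, q4), (p3, q2), (p1, q5), (p1, q6), (p4, q2).
P accepts in {p0, p2, p3} and Q accepts in {q0, q1, q2, q3, q4, q5}. The reachable pairs whose P-component is accepting are (p0, q0), (p2, q2), (p3, q2); in each of them the Q-component is accepting too, so the product for L(P) \ L(Q) (P-component accepting, Q-component rejecting) has no reachable accepting pair and the difference is empty.
Hence every string in L(P) is also in L(Q).

Yes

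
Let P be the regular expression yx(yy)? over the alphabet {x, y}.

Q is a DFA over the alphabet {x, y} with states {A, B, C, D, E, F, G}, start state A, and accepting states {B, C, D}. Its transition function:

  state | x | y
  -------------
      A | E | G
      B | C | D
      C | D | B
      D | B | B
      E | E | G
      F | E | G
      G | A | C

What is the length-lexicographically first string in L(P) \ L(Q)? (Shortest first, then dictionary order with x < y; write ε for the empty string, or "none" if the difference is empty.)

The string yx is accepted by P but not by Q.
No shorter string lies in the difference, and yx is the lexicographically first length-2 string in L(P) \ L(Q).

yx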